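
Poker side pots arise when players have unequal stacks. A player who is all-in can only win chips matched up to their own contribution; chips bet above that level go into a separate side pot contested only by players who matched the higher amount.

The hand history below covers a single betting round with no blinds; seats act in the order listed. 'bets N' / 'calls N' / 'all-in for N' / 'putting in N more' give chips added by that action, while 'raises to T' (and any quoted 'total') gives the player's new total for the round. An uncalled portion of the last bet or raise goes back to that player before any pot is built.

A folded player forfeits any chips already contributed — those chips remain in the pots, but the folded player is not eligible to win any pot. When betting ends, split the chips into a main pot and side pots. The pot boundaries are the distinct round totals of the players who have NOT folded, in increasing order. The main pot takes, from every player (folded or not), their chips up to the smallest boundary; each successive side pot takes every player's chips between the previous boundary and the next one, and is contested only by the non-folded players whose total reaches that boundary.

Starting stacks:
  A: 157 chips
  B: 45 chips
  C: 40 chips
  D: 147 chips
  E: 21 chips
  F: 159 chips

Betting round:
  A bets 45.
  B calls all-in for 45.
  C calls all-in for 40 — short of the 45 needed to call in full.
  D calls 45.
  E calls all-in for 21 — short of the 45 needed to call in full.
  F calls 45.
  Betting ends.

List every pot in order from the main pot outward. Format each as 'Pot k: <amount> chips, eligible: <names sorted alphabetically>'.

Pot 1: 126 chips, eligible: A, B, C, D, E, F
Pot 2: 95 chips, eligible: A, B, C, D, F
Pot 3: 20 chips, eligible: A, B, D, F

Derivation:
Contributions: A=45, B=45, C=40, D=45, E=21, F=45
Pot levels (distinct totals of non-folded players): 21, 40, 45
Layer 1-21: 21 each from A, B, C, D, E, F = 21*6 = 126 chips; eligible A, B, C, D, E, F
Layer 22-40: 19 each from A, B, C, D, F = 19*5 = 95 chips; eligible A, B, C, D, F
Layer 41-45: 5 each from A, B, D, F = 5*4 = 20 chips; eligible A, B, D, F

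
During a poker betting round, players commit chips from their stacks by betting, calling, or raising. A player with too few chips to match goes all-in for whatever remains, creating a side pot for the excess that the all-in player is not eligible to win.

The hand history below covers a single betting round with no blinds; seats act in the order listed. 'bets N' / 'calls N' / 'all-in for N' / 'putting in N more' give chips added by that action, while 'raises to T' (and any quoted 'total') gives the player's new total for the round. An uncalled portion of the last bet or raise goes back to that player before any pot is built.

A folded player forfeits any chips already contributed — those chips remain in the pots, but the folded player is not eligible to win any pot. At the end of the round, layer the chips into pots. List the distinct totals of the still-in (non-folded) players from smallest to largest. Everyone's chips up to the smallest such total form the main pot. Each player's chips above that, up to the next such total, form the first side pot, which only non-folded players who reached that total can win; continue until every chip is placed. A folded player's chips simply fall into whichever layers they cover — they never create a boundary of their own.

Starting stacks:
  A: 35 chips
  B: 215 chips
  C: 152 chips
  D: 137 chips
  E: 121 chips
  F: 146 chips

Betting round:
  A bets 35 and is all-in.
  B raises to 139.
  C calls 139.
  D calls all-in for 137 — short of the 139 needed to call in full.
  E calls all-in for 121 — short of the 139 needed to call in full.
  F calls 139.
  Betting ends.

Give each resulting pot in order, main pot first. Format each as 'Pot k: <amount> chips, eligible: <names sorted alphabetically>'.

Contributions: A=35, B=139, C=139, D=137, E=121, F=139
Pot levels (distinct totals of non-folded players): 35, 121, 137, 139
Layer 1-35: 35 each from A, B, C, D, E, F = 35*6 = 210 chips; eligible A, B, C, D, E, F
Layer 36-121: 86 each from B, C, D, E, F = 86*5 = 430 chips; eligible B, C, D, E, F
Layer 122-137: 16 each from B, C, D, F = 16*4 = 64 chips; eligible B, C, D, F
Layer 138-139: 2 each from B, C, F = 2*3 = 6 chips; eligible B, C, F

Pot 1: 210 chips, eligible: A, B, C, D, E, F
Pot 2: 430 chips, eligible: B, C, D, E, F
Pot 3: 64 chips, eligible: B, C, D, F
Pot 4: 6 chips, eligible: B, C, F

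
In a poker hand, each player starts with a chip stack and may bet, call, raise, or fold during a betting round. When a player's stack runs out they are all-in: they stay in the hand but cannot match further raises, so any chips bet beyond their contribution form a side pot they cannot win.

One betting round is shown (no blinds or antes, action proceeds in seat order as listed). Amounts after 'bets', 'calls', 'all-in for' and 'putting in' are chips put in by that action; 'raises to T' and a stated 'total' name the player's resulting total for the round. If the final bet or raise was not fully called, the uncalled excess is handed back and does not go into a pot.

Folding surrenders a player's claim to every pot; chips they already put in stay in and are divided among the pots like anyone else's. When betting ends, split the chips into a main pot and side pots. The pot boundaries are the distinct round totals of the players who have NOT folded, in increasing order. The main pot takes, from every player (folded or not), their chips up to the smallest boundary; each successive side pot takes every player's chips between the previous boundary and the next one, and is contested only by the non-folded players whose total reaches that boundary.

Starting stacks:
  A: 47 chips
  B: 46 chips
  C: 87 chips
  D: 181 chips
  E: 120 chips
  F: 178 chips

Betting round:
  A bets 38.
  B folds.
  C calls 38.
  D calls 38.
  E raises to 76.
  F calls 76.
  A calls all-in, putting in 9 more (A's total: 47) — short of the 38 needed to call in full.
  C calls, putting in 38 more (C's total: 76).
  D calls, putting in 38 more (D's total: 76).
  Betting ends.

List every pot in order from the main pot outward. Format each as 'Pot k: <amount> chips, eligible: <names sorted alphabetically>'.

Pot 1: 235 chips, eligible: A, C, D, E, F
Pot 2: 116 chips, eligible: C, D, E, F

Derivation:
Contributions: A=47, C=76, D=76, E=76, F=76
Folded: B
Pot levels (distinct totals of non-folded players): 47, 76
Layer 1-47: 47 each from A, C, D, E, F = 47*5 = 235 chips; eligible A, C, D, E, F
Layer 48-76: 29 each from C, D, E, F = 29*4 = 116 chips; eligible C, D, E, F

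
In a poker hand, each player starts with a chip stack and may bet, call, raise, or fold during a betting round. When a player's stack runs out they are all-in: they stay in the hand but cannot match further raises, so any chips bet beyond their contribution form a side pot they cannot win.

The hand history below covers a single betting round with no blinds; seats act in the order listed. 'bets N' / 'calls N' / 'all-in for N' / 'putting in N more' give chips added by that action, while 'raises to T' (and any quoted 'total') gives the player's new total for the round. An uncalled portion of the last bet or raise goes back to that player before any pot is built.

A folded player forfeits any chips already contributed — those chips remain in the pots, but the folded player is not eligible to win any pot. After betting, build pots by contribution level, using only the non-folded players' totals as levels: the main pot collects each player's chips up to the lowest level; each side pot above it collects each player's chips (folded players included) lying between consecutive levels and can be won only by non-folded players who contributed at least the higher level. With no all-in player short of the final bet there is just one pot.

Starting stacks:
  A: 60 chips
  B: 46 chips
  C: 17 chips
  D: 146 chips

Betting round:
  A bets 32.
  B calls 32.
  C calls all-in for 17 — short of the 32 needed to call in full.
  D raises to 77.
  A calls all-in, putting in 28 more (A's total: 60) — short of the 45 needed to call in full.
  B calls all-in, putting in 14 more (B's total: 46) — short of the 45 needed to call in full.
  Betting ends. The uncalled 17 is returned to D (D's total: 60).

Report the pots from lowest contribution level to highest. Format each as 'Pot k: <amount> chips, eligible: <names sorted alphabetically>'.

Contributions (after 17 returned to D): A=60, B=46, C=17, D=60
Pot levels (distinct totals of non-folded players): 17, 46, 60
Layer 1-17: 17 each from A, B, C, D = 17*4 = 68 chips; eligible A, B, C, D
Layer 18-46: 29 each from A, B, D = 29*3 = 87 chips; eligible A, B, D
Layer 47-60: 14 each from A, D = 14*2 = 28 chips; eligible A, D

Pot 1: 68 chips, eligible: A, B, C, D
Pot 2: 87 chips, eligible: A, B, D
Pot 3: 28 chips, eligible: A, D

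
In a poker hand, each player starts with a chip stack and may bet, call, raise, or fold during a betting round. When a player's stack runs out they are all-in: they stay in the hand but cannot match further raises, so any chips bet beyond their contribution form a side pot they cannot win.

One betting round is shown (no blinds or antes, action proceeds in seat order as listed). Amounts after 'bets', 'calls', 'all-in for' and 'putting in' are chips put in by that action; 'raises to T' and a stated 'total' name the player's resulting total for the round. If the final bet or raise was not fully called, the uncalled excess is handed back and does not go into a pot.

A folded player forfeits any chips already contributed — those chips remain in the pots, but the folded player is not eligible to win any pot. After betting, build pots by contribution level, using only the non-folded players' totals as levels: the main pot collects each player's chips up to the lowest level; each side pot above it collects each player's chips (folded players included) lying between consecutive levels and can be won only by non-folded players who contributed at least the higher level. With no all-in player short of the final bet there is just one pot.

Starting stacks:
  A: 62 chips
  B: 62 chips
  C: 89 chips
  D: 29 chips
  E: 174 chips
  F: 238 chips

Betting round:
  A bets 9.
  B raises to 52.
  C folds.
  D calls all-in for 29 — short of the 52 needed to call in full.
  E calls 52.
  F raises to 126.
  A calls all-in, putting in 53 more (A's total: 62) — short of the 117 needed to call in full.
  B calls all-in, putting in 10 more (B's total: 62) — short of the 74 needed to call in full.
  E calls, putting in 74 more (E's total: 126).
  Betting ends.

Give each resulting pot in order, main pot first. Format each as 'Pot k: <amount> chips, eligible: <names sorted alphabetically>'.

Pot 1: 145 chips, eligible: A, B, D, E, F
Pot 2: 132 chips, eligible: A, B, E, F
Pot 3: 128 chips, eligible: E, F

Derivation:
Contributions: A=62, B=62, D=29, E=126, F=126
Folded: C
Pot levels (distinct totals of non-folded players): 29, 62, 126
Layer 1-29: 29 each from A, B, D, E, F = 29*5 = 145 chips; eligible A, B, D, E, F
Layer 30-62: 33 each from A, B, E, F = 33*4 = 132 chips; eligible A, B, E, F
Layer 63-126: 64 each from E, F = 64*2 = 128 chips; eligible E, F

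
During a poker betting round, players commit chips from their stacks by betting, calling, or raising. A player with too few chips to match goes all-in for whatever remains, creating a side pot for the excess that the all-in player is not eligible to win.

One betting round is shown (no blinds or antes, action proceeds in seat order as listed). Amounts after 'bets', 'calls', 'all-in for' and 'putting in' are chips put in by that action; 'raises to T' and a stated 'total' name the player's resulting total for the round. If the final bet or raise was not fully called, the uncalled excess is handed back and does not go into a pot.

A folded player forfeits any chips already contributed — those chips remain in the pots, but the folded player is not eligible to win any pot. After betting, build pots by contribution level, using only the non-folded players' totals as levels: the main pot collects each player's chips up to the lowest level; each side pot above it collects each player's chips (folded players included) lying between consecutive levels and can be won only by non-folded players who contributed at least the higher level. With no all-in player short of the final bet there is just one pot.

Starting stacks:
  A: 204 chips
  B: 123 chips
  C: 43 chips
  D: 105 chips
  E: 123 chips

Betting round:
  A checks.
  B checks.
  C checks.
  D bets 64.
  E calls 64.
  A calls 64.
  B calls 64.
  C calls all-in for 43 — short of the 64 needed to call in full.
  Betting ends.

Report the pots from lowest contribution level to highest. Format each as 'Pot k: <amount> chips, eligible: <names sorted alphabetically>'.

Pot 1: 215 chips, eligible: A, B, C, D, E
Pot 2: 84 chips, eligible: A, B, D, E

Derivation:
Contributions: A=64, B=64, C=43, D=64, E=64
Pot levels (distinct totals of non-folded players): 43, 64
Layer 1-43: 43 each from A, B, C, D, E = 43*5 = 215 chips; eligible A, B, C, D, E
Layer 44-64: 21 each from A, B, D, E = 21*4 = 84 chips; eligible A, B, D, E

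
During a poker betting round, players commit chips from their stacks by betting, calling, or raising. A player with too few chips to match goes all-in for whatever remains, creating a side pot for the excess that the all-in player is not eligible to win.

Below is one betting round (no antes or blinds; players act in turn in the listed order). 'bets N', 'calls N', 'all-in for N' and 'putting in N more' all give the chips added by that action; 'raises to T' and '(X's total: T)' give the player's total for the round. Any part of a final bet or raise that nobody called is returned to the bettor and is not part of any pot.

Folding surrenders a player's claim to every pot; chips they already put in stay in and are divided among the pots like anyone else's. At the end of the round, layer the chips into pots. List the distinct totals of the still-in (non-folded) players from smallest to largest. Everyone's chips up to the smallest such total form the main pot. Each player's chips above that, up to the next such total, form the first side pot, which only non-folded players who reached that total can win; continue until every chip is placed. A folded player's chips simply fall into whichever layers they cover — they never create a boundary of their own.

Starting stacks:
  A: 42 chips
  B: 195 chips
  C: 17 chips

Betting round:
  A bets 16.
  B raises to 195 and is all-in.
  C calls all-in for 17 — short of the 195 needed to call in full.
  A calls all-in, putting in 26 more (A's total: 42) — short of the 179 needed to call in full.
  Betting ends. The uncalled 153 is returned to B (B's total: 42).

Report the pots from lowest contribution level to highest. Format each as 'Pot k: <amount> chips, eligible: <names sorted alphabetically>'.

Contributions (after 153 returned to B): A=42, B=42, C=17
Pot levels (distinct totals of non-folded players): 17, 42
Layer 1-17: 17 each from A, B, C = 17*3 = 51 chips; eligible A, B, C
Layer 18-42: 25 each from A, B = 25*2 = 50 chips; eligible A, B

Pot 1: 51 chips, eligible: A, B, C
Pot 2: 50 chips, eligible: A, B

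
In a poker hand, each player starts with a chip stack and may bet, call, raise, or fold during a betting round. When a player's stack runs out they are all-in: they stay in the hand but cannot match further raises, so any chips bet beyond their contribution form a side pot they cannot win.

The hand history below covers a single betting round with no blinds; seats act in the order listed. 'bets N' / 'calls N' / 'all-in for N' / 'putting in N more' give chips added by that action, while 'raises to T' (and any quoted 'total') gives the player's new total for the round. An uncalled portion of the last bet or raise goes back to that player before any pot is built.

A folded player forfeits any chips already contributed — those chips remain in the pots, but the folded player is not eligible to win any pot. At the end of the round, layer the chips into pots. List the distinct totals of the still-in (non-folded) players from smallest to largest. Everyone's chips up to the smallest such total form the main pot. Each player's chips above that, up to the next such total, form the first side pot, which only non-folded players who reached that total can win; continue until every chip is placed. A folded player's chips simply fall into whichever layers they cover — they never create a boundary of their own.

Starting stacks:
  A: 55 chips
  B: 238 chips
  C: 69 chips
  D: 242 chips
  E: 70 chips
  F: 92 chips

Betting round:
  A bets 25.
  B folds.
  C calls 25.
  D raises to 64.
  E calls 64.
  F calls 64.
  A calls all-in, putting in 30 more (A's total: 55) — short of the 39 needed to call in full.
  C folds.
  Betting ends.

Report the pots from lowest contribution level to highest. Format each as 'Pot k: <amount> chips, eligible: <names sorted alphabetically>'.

Contributions: A=55, C=25, D=64, E=64, F=64
Folded: B, C
Pot levels (distinct totals of non-folded players): 55, 64
Layer 1-55: A 55 + C 25 + D 55 + E 55 + F 55 = 245 chips; eligible A, D, E, F
Layer 56-64: 9 each from D, E, F = 9*3 = 27 chips; eligible D, E, F

Pot 1: 245 chips, eligible: A, D, E, F
Pot 2: 27 chips, eligible: D, E, F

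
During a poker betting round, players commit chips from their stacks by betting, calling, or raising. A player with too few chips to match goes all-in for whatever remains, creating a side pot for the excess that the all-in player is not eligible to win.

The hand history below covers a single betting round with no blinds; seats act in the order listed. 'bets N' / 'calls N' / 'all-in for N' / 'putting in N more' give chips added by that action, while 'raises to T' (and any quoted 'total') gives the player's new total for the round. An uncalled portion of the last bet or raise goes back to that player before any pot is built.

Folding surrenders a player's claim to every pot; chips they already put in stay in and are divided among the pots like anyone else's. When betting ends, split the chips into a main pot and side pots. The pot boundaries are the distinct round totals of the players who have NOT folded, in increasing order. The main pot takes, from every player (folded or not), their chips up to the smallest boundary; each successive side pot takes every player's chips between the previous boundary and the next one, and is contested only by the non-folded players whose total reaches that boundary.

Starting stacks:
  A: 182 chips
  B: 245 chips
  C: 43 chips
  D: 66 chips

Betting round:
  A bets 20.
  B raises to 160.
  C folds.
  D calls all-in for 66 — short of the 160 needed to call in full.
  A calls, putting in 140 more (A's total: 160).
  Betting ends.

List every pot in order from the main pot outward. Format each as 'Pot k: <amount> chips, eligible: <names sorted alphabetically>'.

Contributions: A=160, B=160, D=66
Folded: C
Pot levels (distinct totals of non-folded players): 66, 160
Layer 1-66: 66 each from A, B, D = 66*3 = 198 chips; eligible A, B, D
Layer 67-160: 94 each from A, B = 94*2 = 188 chips; eligible A, B

Pot 1: 198 chips, eligible: A, B, D
Pot 2: 188 chips, eligible: A, B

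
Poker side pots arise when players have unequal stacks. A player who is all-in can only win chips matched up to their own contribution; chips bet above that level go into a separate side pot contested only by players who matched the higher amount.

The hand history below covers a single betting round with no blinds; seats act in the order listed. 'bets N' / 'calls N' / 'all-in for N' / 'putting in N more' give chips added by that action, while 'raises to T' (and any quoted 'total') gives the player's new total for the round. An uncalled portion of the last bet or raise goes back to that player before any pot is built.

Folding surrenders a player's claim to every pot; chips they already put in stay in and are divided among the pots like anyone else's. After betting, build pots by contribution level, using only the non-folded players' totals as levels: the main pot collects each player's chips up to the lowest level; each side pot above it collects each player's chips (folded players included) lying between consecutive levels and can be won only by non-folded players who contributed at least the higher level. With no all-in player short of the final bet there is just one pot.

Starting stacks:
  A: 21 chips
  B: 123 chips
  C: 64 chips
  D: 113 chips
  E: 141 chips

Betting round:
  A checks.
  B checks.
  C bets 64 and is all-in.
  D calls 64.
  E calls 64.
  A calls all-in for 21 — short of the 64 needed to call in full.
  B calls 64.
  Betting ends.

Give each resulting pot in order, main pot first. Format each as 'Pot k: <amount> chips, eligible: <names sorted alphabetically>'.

Contributions: A=21, B=64, C=64, D=64, E=64
Pot levels (distinct totals of non-folded players): 21, 64
Layer 1-21: 21 each from A, B, C, D, E = 21*5 = 105 chips; eligible A, B, C, D, E
Layer 22-64: 43 each from B, C, D, E = 43*4 = 172 chips; eligible B, C, D, E

Pot 1: 105 chips, eligible: A, B, C, D, E
Pot 2: 172 chips, eligible: B, C, D, E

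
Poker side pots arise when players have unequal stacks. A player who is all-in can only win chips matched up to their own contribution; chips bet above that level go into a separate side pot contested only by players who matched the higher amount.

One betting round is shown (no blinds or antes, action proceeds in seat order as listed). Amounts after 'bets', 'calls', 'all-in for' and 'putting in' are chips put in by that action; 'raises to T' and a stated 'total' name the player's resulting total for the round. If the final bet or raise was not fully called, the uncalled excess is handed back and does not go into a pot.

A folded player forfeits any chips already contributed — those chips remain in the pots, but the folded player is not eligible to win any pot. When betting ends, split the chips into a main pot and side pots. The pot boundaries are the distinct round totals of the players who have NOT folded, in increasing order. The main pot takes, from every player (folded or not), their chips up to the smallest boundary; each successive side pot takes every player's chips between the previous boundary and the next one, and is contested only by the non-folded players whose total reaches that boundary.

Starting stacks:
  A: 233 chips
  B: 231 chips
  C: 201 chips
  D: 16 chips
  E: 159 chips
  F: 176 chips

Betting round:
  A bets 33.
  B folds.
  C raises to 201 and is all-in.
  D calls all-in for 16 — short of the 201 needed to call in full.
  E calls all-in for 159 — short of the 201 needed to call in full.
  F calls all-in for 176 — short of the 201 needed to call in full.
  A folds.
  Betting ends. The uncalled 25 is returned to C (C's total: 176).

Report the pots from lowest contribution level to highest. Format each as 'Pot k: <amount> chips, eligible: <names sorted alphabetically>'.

Contributions (after 25 returned to C): A=33, C=176, D=16, E=159, F=176
Folded: A, B
Pot levels (distinct totals of non-folded players): 16, 159, 176
Layer 1-16: 16 each from A, C, D, E, F = 16*5 = 80 chips; eligible C, D, E, F
Layer 17-159: A 17 + C 143 + E 143 + F 143 = 446 chips; eligible C, E, F
Layer 160-176: 17 each from C, F = 17*2 = 34 chips; eligible C, F

Pot 1: 80 chips, eligible: C, D, E, F
Pot 2: 446 chips, eligible: C, E, F
Pot 3: 34 chips, eligible: C, F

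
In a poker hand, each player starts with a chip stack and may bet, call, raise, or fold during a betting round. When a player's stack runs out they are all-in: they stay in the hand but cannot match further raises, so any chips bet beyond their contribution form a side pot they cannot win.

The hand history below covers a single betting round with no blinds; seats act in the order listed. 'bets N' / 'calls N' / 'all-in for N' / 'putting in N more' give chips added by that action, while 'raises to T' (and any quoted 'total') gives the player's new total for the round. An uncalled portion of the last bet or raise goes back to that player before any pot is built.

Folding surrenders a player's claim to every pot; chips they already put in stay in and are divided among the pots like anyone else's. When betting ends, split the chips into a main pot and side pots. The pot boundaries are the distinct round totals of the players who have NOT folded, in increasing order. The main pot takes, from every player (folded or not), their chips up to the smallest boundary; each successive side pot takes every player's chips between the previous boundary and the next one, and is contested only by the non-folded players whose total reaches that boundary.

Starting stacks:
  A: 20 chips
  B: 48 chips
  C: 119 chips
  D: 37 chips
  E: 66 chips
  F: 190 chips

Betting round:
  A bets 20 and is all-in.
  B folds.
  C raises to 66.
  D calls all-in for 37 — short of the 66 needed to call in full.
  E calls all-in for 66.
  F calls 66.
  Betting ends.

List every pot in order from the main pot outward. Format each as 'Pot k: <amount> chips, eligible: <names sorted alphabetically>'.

Pot 1: 100 chips, eligible: A, C, D, E, F
Pot 2: 68 chips, eligible: C, D, E, F
Pot 3: 87 chips, eligible: C, E, F

Derivation:
Contributions: A=20, C=66, D=37, E=66, F=66
Folded: B
Pot levels (distinct totals of non-folded players): 20, 37, 66
Layer 1-20: 20 each from A, C, D, E, F = 20*5 = 100 chips; eligible A, C, D, E, F
Layer 21-37: 17 each from C, D, E, F = 17*4 = 68 chips; eligible C, D, E, F
Layer 38-66: 29 each from C, E, F = 29*3 = 87 chips; eligible C, E, F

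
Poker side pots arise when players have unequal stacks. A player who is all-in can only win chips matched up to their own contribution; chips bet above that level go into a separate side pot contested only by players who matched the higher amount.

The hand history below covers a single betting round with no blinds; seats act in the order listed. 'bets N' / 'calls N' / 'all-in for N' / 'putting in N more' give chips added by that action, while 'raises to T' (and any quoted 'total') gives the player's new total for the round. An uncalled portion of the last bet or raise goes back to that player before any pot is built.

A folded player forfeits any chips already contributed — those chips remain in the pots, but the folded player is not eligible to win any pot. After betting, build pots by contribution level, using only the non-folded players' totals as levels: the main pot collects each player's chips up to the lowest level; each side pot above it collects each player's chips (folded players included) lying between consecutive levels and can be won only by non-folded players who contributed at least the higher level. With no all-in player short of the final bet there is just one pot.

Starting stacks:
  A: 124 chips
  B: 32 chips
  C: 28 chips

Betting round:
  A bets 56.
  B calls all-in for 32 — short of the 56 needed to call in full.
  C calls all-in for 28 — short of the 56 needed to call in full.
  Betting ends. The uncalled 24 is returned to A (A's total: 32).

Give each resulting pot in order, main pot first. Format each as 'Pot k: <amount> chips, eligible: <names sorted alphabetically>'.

Pot 1: 84 chips, eligible: A, B, C
Pot 2: 8 chips, eligible: A, B

Derivation:
Contributions (after 24 returned to A): A=32, B=32, C=28
Pot levels (distinct totals of non-folded players): 28, 32
Layer 1-28: 28 each from A, B, C = 28*3 = 84 chips; eligible A, B, C
Layer 29-32: 4 each from A, B = 4*2 = 8 chips; eligible A, B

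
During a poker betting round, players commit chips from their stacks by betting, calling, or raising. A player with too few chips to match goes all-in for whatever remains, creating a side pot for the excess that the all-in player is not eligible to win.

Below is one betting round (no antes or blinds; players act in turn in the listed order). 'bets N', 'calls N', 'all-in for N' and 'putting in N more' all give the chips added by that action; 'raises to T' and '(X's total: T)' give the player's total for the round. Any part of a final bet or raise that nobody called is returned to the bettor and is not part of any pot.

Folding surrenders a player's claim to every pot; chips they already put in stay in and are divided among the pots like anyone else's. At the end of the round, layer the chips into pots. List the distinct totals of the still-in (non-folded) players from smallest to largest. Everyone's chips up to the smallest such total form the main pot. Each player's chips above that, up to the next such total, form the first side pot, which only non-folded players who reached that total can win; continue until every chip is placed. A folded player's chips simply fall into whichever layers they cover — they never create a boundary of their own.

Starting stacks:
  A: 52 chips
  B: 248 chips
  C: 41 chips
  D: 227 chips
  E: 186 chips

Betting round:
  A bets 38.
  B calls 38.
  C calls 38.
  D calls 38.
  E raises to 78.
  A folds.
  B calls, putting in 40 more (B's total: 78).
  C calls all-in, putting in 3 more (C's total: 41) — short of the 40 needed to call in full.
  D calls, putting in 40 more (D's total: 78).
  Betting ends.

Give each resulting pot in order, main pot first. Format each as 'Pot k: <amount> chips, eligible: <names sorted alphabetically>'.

Pot 1: 202 chips, eligible: B, C, D, E
Pot 2: 111 chips, eligible: B, D, E

Derivation:
Contributions: A=38, B=78, C=41, D=78, E=78
Folded: A
Pot levels (distinct totals of non-folded players): 41, 78
Layer 1-41: A 38 + B 41 + C 41 + D 41 + E 41 = 202 chips; eligible B, C, D, E
Layer 42-78: 37 each from B, D, E = 37*3 = 111 chips; eligible B, D, E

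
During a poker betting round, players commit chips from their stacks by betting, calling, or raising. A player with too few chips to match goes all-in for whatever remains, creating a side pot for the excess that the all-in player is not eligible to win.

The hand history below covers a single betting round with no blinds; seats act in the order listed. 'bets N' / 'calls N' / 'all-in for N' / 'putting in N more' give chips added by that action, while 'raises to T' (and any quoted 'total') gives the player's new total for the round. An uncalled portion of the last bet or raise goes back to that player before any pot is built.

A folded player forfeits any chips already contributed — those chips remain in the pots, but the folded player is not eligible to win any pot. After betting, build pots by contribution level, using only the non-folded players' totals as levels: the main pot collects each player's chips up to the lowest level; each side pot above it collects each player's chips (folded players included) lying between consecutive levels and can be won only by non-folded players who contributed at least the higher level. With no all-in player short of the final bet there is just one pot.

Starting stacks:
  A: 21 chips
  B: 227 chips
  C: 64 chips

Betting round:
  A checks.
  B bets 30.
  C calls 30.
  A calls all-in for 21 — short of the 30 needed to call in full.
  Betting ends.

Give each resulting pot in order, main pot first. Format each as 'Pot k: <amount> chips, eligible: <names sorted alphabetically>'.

Pot 1: 63 chips, eligible: A, B, C
Pot 2: 18 chips, eligible: B, C

Derivation:
Contributions: A=21, B=30, C=30
Pot levels (distinct totals of non-folded players): 21, 30
Layer 1-21: 21 each from A, B, C = 21*3 = 63 chips; eligible A, B, C
Layer 22-30: 9 each from B, C = 9*2 = 18 chips; eligible B, C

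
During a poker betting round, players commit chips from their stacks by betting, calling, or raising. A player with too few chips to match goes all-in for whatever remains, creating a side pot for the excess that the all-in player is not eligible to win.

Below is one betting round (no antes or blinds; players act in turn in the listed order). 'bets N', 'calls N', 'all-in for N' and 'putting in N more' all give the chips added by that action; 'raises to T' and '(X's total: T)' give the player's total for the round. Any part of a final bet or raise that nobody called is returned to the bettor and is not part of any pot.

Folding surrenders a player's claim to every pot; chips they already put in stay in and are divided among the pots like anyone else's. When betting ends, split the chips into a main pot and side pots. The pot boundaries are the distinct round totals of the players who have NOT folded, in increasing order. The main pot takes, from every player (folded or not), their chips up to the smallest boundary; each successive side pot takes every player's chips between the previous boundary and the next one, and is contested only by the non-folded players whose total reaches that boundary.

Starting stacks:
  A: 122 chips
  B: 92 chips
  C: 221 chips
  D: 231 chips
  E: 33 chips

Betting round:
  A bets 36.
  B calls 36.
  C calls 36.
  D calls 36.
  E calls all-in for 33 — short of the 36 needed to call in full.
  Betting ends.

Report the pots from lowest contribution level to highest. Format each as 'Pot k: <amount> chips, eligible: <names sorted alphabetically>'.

Pot 1: 165 chips, eligible: A, B, C, D, E
Pot 2: 12 chips, eligible: A, B, C, D

Derivation:
Contributions: A=36, B=36, C=36, D=36, E=33
Pot levels (distinct totals of non-folded players): 33, 36
Layer 1-33: 33 each from A, B, C, D, E = 33*5 = 165 chips; eligible A, B, C, D, E
Layer 34-36: 3 each from A, B, C, D = 3*4 = 12 chips; eligible A, B, C, D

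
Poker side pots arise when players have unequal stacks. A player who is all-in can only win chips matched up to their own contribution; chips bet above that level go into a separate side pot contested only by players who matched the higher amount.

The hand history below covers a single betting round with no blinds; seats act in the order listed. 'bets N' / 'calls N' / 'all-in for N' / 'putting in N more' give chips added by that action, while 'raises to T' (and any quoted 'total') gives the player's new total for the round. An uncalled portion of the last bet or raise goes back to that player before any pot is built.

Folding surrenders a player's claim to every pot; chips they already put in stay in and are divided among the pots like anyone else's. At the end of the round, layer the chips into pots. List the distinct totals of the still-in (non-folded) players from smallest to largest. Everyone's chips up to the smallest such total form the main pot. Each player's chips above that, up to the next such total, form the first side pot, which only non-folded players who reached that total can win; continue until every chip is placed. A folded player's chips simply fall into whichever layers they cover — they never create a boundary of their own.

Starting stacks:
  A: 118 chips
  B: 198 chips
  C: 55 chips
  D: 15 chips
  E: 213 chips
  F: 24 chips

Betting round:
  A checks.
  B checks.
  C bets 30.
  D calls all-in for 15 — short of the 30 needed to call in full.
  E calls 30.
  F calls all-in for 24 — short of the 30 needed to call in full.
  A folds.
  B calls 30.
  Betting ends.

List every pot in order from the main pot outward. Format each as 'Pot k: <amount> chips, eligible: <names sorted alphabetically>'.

Contributions: B=30, C=30, D=15, E=30, F=24
Folded: A
Pot levels (distinct totals of non-folded players): 15, 24, 30
Layer 1-15: 15 each from B, C, D, E, F = 15*5 = 75 chips; eligible B, C, D, E, F
Layer 16-24: 9 each from B, C, E, F = 9*4 = 36 chips; eligible B, C, E, F
Layer 25-30: 6 each from B, C, E = 6*3 = 18 chips; eligible B, C, E

Pot 1: 75 chips, eligible: B, C, D, E, F
Pot 2: 36 chips, eligible: B, C, E, F
Pot 3: 18 chips, eligible: B, C, E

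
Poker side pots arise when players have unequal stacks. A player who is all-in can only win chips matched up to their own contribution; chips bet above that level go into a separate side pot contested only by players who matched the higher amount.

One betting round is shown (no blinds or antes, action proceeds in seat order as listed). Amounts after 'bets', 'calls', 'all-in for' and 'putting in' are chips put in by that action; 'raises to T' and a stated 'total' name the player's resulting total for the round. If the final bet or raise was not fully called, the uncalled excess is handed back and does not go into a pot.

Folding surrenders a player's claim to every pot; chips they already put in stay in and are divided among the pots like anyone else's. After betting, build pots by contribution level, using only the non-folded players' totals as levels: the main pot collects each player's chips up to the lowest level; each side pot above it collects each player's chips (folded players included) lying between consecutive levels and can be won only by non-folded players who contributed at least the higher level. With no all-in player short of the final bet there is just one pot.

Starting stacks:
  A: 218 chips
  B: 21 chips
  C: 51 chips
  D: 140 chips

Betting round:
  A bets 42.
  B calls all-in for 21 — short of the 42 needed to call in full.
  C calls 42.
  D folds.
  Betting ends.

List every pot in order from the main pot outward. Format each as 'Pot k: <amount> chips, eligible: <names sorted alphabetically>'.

Pot 1: 63 chips, eligible: A, B, C
Pot 2: 42 chips, eligible: A, C

Derivation:
Contributions: A=42, B=21, C=42
Folded: D
Pot levels (distinct totals of non-folded players): 21, 42
Layer 1-21: 21 each from A, B, C = 21*3 = 63 chips; eligible A, B, C
Layer 22-42: 21 each from A, C = 21*2 = 42 chips; eligible A, C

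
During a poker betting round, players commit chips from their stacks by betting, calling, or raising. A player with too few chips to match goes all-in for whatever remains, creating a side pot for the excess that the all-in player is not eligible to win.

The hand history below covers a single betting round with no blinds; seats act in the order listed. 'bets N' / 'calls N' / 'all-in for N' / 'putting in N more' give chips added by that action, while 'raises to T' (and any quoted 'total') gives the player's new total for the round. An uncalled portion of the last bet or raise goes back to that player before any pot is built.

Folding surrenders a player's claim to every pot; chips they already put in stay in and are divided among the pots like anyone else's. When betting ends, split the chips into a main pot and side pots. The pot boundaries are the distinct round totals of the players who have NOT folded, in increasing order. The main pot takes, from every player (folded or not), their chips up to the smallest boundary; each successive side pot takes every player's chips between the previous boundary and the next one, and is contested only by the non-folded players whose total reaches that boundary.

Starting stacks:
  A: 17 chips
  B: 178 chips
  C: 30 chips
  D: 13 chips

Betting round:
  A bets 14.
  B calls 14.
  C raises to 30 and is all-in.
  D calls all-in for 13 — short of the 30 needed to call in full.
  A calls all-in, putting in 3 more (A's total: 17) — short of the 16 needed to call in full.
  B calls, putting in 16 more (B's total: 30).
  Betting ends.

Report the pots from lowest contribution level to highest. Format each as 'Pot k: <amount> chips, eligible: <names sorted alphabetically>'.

Pot 1: 52 chips, eligible: A, B, C, D
Pot 2: 12 chips, eligible: A, B, C
Pot 3: 26 chips, eligible: B, C

Derivation:
Contributions: A=17, B=30, C=30, D=13
Pot levels (distinct totals of non-folded players): 13, 17, 30
Layer 1-13: 13 each from A, B, C, D = 13*4 = 52 chips; eligible A, B, C, D
Layer 14-17: 4 each from A, B, C = 4*3 = 12 chips; eligible A, B, C
Layer 18-30: 13 each from B, C = 13*2 = 26 chips; eligible B, C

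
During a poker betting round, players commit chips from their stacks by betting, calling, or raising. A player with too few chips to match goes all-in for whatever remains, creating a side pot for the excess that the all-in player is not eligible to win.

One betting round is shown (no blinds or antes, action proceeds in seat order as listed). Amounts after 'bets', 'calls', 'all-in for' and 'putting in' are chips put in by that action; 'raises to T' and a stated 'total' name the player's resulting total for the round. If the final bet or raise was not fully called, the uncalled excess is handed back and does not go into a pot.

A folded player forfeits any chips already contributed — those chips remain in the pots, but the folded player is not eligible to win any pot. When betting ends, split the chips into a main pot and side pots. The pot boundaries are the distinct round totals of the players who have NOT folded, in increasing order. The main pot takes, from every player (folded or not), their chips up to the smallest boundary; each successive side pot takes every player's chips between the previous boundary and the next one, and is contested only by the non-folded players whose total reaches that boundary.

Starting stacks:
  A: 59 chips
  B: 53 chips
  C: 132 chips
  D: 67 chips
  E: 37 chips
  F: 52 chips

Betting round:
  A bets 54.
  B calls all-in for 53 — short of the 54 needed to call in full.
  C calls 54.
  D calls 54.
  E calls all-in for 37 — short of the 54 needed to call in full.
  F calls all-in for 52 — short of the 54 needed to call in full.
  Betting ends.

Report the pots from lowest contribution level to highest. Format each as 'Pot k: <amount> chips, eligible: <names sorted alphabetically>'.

Pot 1: 222 chips, eligible: A, B, C, D, E, F
Pot 2: 75 chips, eligible: A, B, C, D, F
Pot 3: 4 chips, eligible: A, B, C, D
Pot 4: 3 chips, eligible: A, C, D

Derivation:
Contributions: A=54, B=53, C=54, D=54, E=37, F=52
Pot levels (distinct totals of non-folded players): 37, 52, 53, 54
Layer 1-37: 37 each from A, B, C, D, E, F = 37*6 = 222 chips; eligible A, B, C, D, E, F
Layer 38-52: 15 each from A, B, C, D, F = 15*5 = 75 chips; eligible A, B, C, D, F
Layer 53-53: 1 each from A, B, C, D = 1*4 = 4 chips; eligible A, B, C, D
Layer 54-54: 1 each from A, C, D = 1*3 = 3 chips; eligible A, C, D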